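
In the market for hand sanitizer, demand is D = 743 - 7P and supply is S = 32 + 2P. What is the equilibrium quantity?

Set D = S: 743 - 7P = 32 + 2P.
711 = 9P, so P* = 79.
Q* = 743 − 7(79) = 190.

Q* = 190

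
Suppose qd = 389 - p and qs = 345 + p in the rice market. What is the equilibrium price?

Set qd = qs: 389 - p = 345 + p.
44 = 2p, so p* = 22.
q* = 389 − 1(22) = 367.

p* = 22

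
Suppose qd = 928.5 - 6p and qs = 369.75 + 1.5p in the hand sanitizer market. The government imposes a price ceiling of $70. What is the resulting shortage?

Equilibrium price would be p* = 74.5, so the ceiling at 70 binds.
At p = 70: qd = 928.5 − 6(70) = 508.5, qs = 369.75 + 1.5(70) = 474.75.
Shortage = 508.5 − 474.75 = 33.75.

Shortage = 33.75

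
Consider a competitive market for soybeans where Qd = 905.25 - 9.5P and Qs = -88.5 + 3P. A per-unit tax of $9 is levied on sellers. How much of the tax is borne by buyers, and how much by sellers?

Buyers bear $2.16, sellers bear $6.84

Pre-tax equilibrium: P* = 79.5, Q* = 150.
Tax on sellers shifts supply to Qs = -88.5 + 3(P − 9) = -115.5 + 3P.
905.25 - 9.5P = -115.5 + 3P gives buyer price Pb = 81.66; sellers receive Ps = 81.66 − 9 = 72.66.
New quantity: Q = 905.25 − 9.5(81.66) = 129.48.
Buyer burden = 81.66 − 79.5 = 2.16; seller burden = 79.5 − 72.66 = 6.84.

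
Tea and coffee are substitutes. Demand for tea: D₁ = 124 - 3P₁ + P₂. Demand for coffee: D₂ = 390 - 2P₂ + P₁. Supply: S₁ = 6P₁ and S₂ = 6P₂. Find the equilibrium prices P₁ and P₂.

Market 1: 124 - 3P₁ + P₂ = 6P₁ → 9P₁ - P₂ = 124.
Market 2: 8P₂ - P₁ = 390.
Eliminating P₂: 8×(1) + 1×(2) gives 71P₁ = 1382, so P₁ = 1382/71.
Back-substitute into (2): P₂ = (390 + 1×1382/71) / 8 = 3634/71.

P₁ = 1382/71, P₂ = 3634/71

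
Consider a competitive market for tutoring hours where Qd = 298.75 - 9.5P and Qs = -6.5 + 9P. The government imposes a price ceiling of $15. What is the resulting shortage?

Shortage = 27.75

Equilibrium price would be P* = 16.5, so the ceiling at 15 binds.
At P = 15: Qd = 298.75 − 9.5(15) = 156.25, Qs = -6.5 + 9(15) = 128.5.
Shortage = 156.25 − 128.5 = 27.75.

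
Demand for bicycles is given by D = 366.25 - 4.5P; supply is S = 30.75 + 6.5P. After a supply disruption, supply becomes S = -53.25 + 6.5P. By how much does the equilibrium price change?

ΔP = 84/11

Original equilibrium: P* = 30.5, Q* = 229.
New equilibrium: 366.25 - 4.5P = -53.25 + 6.5P, so 419.5 = 11P and P' = 839/22; Q' = 366.25 − 4.5(839/22) = 2141/11.
Change in price: 839/22 − 30.5 = 84/11.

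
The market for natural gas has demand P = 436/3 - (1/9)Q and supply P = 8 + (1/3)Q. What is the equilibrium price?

Set the two price expressions equal: 436/3 - (1/9)Q = 8 + (1/3)Q.
412/3 = (4/9)Q, so Q* = 309.
P* = 436/3 − (1/9)(309) = 111.

P* = 111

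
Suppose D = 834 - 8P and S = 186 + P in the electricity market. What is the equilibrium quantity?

Set D = S: 834 - 8P = 186 + P.
648 = 9P, so P* = 72.
Q* = 834 − 8(72) = 258.

Q* = 258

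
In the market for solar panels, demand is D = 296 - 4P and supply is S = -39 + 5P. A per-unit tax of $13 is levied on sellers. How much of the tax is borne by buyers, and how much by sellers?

Pre-tax equilibrium: P* = 335/9, Q* = 1324/9.
Tax on sellers shifts supply to S = -39 + 5(P − 13) = -104 + 5P.
296 - 4P = -104 + 5P gives buyer price Pb = 400/9; sellers receive Ps = 400/9 − 13 = 283/9.
New quantity: Q = 296 − 4(400/9) = 1064/9.
Buyer burden = 400/9 − 335/9 = 65/9; seller burden = 335/9 − 283/9 = 52/9.

Buyers bear 65/9, sellers bear 52/9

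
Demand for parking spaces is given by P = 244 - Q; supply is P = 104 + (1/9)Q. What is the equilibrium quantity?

Q* = 126

Set the two price expressions equal: 244 - Q = 104 + (1/9)Q.
140 = (10/9)Q, so Q* = 126.
P* = 244 − (1)(126) = 118.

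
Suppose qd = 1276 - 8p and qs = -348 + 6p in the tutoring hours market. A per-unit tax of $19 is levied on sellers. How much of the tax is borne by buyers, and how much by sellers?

Pre-tax equilibrium: p* = 116, q* = 348.
Tax on sellers shifts supply to qs = -348 + 6(p − 19) = -462 + 6p.
1276 - 8p = -462 + 6p gives buyer price pb = 869/7; sellers receive ps = 869/7 − 19 = 736/7.
New quantity: q = 1276 − 8(869/7) = 1980/7.
Buyer burden = 869/7 − 116 = 57/7; seller burden = 116 − 736/7 = 76/7.

Buyers bear 57/7, sellers bear 76/7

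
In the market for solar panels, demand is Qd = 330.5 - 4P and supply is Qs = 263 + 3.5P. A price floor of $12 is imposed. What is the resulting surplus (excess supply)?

Surplus = 22.5

Equilibrium price would be P* = 9, so the floor at 12 binds.
At P = 12: Qd = 282.5, Qs = 305.
Surplus = 305 − 282.5 = 22.5.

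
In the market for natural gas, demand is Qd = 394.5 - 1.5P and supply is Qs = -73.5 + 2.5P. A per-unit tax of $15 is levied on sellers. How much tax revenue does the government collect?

Tax revenue = 3074.0625

Pre-tax equilibrium: P* = 117, Q* = 219.
Tax on sellers shifts supply to Qs = -73.5 + 2.5(P − 15) = -111 + 2.5P.
394.5 - 1.5P = -111 + 2.5P gives buyer price Pb = 126.375; sellers receive Ps = 126.375 − 15 = 111.375.
New quantity: Q = 394.5 − 1.5(126.375) = 204.9375.
Revenue = 15 × 204.9375 = 3074.0625.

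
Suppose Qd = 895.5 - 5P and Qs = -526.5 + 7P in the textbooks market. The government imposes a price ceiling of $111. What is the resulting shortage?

Equilibrium price would be P* = 118.5, so the ceiling at 111 binds.
At P = 111: Qd = 895.5 − 5(111) = 340.5, Qs = -526.5 + 7(111) = 250.5.
Shortage = 340.5 − 250.5 = 90.

Shortage = 90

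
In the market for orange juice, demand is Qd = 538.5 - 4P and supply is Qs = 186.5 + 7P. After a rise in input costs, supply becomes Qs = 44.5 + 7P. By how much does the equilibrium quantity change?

ΔQ = -568/11

Original equilibrium: P* = 32, Q* = 410.5.
New equilibrium: 538.5 - 4P = 44.5 + 7P, so 494 = 11P and P' = 494/11; Q' = 538.5 − 4(494/11) = 7895/22.
Change in quantity: 7895/22 − 410.5 = -568/11.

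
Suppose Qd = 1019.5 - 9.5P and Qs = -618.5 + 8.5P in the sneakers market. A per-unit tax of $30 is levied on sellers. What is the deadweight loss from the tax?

Deadweight loss = 2018.75

Pre-tax equilibrium: P* = 91, Q* = 155.
Tax on sellers shifts supply to Qs = -618.5 + 8.5(P − 30) = -873.5 + 8.5P.
1019.5 - 9.5P = -873.5 + 8.5P gives buyer price Pb = 631/6; sellers receive Ps = 631/6 − 30 = 451/6.
New quantity: Q = 1019.5 − 9.5(631/6) = 245/12.
DWL = ½ × 30 × (155 − 245/12) = 2018.75.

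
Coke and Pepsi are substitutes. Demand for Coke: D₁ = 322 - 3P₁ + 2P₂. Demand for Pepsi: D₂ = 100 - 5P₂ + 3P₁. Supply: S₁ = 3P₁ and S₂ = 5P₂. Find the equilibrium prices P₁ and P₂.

P₁ = 190/3, P₂ = 29

Market 1: 322 - 3P₁ + 2P₂ = 3P₁ → 6P₁ - 2P₂ = 322.
Market 2: 10P₂ - 3P₁ = 100.
Eliminating P₂: 10×(1) + 2×(2) gives 54P₁ = 3420, so P₁ = 190/3.
Back-substitute into (2): P₂ = (100 + 3×190/3) / 10 = 29.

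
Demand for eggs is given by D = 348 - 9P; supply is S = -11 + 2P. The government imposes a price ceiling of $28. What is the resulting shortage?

Equilibrium price would be P* = 359/11, so the ceiling at 28 binds.
At P = 28: D = 348 − 9(28) = 96, S = -11 + 2(28) = 45.
Shortage = 96 − 45 = 51.

Shortage = 51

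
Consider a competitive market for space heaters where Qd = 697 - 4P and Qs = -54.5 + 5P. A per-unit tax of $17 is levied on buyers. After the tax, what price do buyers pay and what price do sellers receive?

Pre-tax equilibrium: P* = 83.5, Q* = 363.
Tax on buyers shifts demand to Qd = 697 − 4(P + 17) = 629 - 4P.
629 - 4P = -54.5 + 5P gives seller price Ps = 1367/18; buyers pay Pb = 1367/18 + 17 = 1673/18.
New quantity: Q = 697 − 4(1673/18) = 2927/9.

Buyers pay 1673/18, sellers receive 1367/18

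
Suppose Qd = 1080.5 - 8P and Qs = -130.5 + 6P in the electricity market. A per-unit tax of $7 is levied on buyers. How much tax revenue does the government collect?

Pre-tax equilibrium: P* = 86.5, Q* = 388.5.
Tax on buyers shifts demand to Qd = 1080.5 − 8(P + 7) = 1024.5 - 8P.
1024.5 - 8P = -130.5 + 6P gives seller price Ps = 82.5; buyers pay Pb = 82.5 + 7 = 89.5.
New quantity: Q = 1080.5 − 8(89.5) = 364.5.
Revenue = 7 × 364.5 = 2551.5.

Tax revenue = 2551.5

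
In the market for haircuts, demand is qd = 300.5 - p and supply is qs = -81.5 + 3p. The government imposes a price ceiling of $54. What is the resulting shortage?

Shortage = 166

Equilibrium price would be p* = 95.5, so the ceiling at 54 binds.
At p = 54: qd = 300.5 − 1(54) = 246.5, qs = -81.5 + 3(54) = 80.5.
Shortage = 246.5 − 80.5 = 166.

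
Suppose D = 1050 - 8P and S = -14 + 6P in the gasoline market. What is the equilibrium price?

Set D = S: 1050 - 8P = -14 + 6P.
1064 = 14P, so P* = 76.
Q* = 1050 − 8(76) = 442.

P* = 76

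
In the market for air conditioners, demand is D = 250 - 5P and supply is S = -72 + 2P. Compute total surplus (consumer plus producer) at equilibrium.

Total surplus = 140

Equilibrium: 250 - 5P = -72 + 2P gives P* = 46, Q* = 20.
Demand choke price: P = 50; supply starts at P = 36.
CS = ½(50 − 46)(20) = 40; PS = ½(46 − 36)(20) = 100.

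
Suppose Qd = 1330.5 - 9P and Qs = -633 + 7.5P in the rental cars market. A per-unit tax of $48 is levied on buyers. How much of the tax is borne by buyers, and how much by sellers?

Buyers bear 240/11, sellers bear 288/11

Pre-tax equilibrium: P* = 119, Q* = 259.5.
Tax on buyers shifts demand to Qd = 1330.5 − 9(P + 48) = 898.5 - 9P.
898.5 - 9P = -633 + 7.5P gives seller price Ps = 1021/11; buyers pay Pb = 1021/11 + 48 = 1549/11.
New quantity: Q = 1330.5 − 9(1549/11) = 1389/22.
Buyer burden = 1549/11 − 119 = 240/11; seller burden = 119 − 1021/11 = 288/11.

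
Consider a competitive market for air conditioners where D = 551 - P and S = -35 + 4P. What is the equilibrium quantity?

Set D = S: 551 - P = -35 + 4P.
586 = 5P, so P* = 117.2.
Q* = 551 − 1(117.2) = 433.8.

Q* = 433.8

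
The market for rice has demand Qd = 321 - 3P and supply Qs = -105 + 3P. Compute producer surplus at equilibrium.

Equilibrium: 321 - 3P = -105 + 3P gives P* = 71, Q* = 108.
Supply starts at P = 35 (where Qs = 0).
PS = ½(71 − 35)(108) = 1944.

Producer surplus = 1944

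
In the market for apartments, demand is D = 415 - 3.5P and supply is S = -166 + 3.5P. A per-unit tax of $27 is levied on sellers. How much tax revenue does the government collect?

Pre-tax equilibrium: P* = 83, Q* = 124.5.
Tax on sellers shifts supply to S = -166 + 3.5(P − 27) = -260.5 + 3.5P.
415 - 3.5P = -260.5 + 3.5P gives buyer price Pb = 96.5; sellers receive Ps = 96.5 − 27 = 69.5.
New quantity: Q = 415 − 3.5(96.5) = 77.25.
Revenue = 27 × 77.25 = 2085.75.

Tax revenue = 2085.75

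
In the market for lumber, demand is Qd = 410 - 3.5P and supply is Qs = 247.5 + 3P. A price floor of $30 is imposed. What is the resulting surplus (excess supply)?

Equilibrium price would be P* = 25, so the floor at 30 binds.
At P = 30: Qd = 305, Qs = 337.5.
Surplus = 337.5 − 305 = 32.5.

Surplus = 32.5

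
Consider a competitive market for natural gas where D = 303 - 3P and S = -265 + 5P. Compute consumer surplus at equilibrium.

Consumer surplus = 1350

Equilibrium: 303 - 3P = -265 + 5P gives P* = 71, Q* = 90.
Demand choke price (D = 0): P = 101.
CS = ½(101 − 71)(90) = 1350.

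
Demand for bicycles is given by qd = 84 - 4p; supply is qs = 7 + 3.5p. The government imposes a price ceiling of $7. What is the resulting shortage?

Equilibrium price would be p* = 154/15, so the ceiling at 7 binds.
At p = 7: qd = 84 − 4(7) = 56, qs = 7 + 3.5(7) = 31.5.
Shortage = 56 − 31.5 = 24.5.

Shortage = 24.5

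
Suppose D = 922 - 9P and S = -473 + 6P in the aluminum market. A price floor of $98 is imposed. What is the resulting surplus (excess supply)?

Surplus = 75

Equilibrium price would be P* = 93, so the floor at 98 binds.
At P = 98: D = 40, S = 115.
Surplus = 115 − 40 = 75.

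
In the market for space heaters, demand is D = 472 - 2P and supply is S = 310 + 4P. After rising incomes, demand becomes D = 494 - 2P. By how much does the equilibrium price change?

ΔP = 11/3

Original equilibrium: P* = 27, Q* = 418.
New equilibrium: 494 - 2P = 310 + 4P, so 184 = 6P and P' = 92/3; Q' = 494 − 2(92/3) = 1298/3.
Change in price: 92/3 − 27 = 11/3.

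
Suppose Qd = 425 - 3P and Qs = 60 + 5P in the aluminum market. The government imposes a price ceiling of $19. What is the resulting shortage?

Equilibrium price would be P* = 45.625, so the ceiling at 19 binds.
At P = 19: Qd = 425 − 3(19) = 368, Qs = 60 + 5(19) = 155.
Shortage = 368 − 155 = 213.

Shortage = 213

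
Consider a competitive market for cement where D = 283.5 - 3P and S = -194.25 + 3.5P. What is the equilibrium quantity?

Set D = S: 283.5 - 3P = -194.25 + 3.5P.
477.75 = 6.5P, so P* = 73.5.
Q* = 283.5 − 3(73.5) = 63.

Q* = 63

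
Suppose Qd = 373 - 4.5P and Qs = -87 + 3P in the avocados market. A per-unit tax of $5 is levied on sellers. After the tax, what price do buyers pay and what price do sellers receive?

Pre-tax equilibrium: P* = 184/3, Q* = 97.
Tax on sellers shifts supply to Qs = -87 + 3(P − 5) = -102 + 3P.
373 - 4.5P = -102 + 3P gives buyer price Pb = 190/3; sellers receive Ps = 190/3 − 5 = 175/3.
New quantity: Q = 373 − 4.5(190/3) = 88.

Buyers pay 190/3, sellers receive 175/3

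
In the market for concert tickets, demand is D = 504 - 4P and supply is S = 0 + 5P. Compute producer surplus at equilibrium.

Producer surplus = 7840

Equilibrium: 504 - 4P = 0 + 5P gives P* = 56, Q* = 280.
Supply starts at P = 0 (where S = 0).
PS = ½(56 − 0)(280) = 7840.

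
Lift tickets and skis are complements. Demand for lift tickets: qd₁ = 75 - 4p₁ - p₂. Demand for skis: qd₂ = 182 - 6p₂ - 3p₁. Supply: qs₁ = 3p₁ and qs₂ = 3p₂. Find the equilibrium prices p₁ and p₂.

p₁ = 493/60, p₂ = 1049/60

Market 1: 75 - 4p₁ - p₂ = 3p₁ → 7p₁ + p₂ = 75.
Market 2: 9p₂ + 3p₁ = 182.
Eliminating p₂: 9×(1) − 1×(2) gives 60p₁ = 493, so p₁ = 493/60.
Back-substitute into (2): p₂ = (182 − 3×493/60) / 9 = 1049/60.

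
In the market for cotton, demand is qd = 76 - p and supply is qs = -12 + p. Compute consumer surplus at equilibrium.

Equilibrium: 76 - p = -12 + p gives p* = 44, q* = 32.
Demand choke price (qd = 0): p = 76.
CS = ½(76 − 44)(32) = 512.

Consumer surplus = 512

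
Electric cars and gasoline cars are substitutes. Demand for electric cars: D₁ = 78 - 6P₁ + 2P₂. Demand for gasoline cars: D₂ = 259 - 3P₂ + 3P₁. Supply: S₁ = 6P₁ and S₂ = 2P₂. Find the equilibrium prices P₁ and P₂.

P₁ = 454/27, P₂ = 557/9

Market 1: 78 - 6P₁ + 2P₂ = 6P₁ → 12P₁ - 2P₂ = 78.
Market 2: 5P₂ - 3P₁ = 259.
Eliminating P₂: 5×(1) + 2×(2) gives 54P₁ = 908, so P₁ = 454/27.
Back-substitute into (2): P₂ = (259 + 3×454/27) / 5 = 557/9.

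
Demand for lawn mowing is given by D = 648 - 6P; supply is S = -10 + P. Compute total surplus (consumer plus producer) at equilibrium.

Total surplus = 4116

Equilibrium: 648 - 6P = -10 + P gives P* = 94, Q* = 84.
Demand choke price: P = 108; supply starts at P = 10.
CS = ½(108 − 94)(84) = 588; PS = ½(94 − 10)(84) = 3528.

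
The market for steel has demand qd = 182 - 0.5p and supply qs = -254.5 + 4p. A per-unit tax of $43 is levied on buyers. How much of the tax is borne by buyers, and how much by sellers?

Pre-tax equilibrium: p* = 97, q* = 133.5.
Tax on buyers shifts demand to qd = 182 − 0.5(p + 43) = 160.5 - 0.5p.
160.5 - 0.5p = -254.5 + 4p gives seller price ps = 830/9; buyers pay pb = 830/9 + 43 = 1217/9.
New quantity: q = 182 − 0.5(1217/9) = 2059/18.
Buyer burden = 1217/9 − 97 = 344/9; seller burden = 97 − 830/9 = 43/9.

Buyers bear 344/9, sellers bear 43/9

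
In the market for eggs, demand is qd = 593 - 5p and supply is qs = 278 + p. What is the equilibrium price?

p* = 52.5

Set qd = qs: 593 - 5p = 278 + p.
315 = 6p, so p* = 52.5.
q* = 593 − 5(52.5) = 330.5.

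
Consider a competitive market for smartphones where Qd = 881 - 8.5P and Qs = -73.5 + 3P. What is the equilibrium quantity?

Q* = 175.5

Set Qd = Qs: 881 - 8.5P = -73.5 + 3P.
954.5 = 11.5P, so P* = 83.
Q* = 881 − 8.5(83) = 175.5.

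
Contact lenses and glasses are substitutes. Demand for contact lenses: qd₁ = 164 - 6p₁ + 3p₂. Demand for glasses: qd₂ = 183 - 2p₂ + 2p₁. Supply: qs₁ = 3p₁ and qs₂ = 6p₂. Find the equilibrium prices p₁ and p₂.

p₁ = 1861/66, p₂ = 1975/66

Market 1: 164 - 6p₁ + 3p₂ = 3p₁ → 9p₁ - 3p₂ = 164.
Market 2: 8p₂ - 2p₁ = 183.
Eliminating p₂: 8×(1) + 3×(2) gives 66p₁ = 1861, so p₁ = 1861/66.
Back-substitute into (2): p₂ = (183 + 2×1861/66) / 8 = 1975/66.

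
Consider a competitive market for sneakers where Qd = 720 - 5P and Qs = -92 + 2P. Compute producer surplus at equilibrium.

Equilibrium: 720 - 5P = -92 + 2P gives P* = 116, Q* = 140.
Supply starts at P = 46 (where Qs = 0).
PS = ½(116 − 46)(140) = 4900.

Producer surplus = 4900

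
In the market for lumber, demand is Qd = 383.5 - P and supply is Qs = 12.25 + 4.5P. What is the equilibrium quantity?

Q* = 316

Set Qd = Qs: 383.5 - P = 12.25 + 4.5P.
371.25 = 5.5P, so P* = 67.5.
Q* = 383.5 − 1(67.5) = 316.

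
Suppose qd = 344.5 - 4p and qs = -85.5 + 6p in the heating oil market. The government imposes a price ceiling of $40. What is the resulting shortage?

Shortage = 30

Equilibrium price would be p* = 43, so the ceiling at 40 binds.
At p = 40: qd = 344.5 − 4(40) = 184.5, qs = -85.5 + 6(40) = 154.5.
Shortage = 184.5 − 154.5 = 30.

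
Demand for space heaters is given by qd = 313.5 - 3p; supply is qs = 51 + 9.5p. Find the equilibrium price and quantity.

Set qd = qs: 313.5 - 3p = 51 + 9.5p.
262.5 = 12.5p, so p* = 21.
q* = 313.5 − 3(21) = 250.5.

p* = 21, q* = 250.5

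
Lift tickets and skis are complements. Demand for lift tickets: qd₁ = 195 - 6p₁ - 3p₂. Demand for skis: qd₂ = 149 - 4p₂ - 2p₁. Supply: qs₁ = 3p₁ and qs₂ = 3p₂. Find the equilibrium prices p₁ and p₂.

p₁ = 306/19, p₂ = 317/19

Market 1: 195 - 6p₁ - 3p₂ = 3p₁ → 9p₁ + 3p₂ = 195.
Market 2: 7p₂ + 2p₁ = 149.
Eliminating p₂: 7×(1) − 3×(2) gives 57p₁ = 918, so p₁ = 306/19.
Back-substitute into (2): p₂ = (149 − 2×306/19) / 7 = 317/19.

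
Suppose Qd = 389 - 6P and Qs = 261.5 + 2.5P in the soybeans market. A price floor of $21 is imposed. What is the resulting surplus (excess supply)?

Surplus = 51

Equilibrium price would be P* = 15, so the floor at 21 binds.
At P = 21: Qd = 263, Qs = 314.
Surplus = 314 − 263 = 51.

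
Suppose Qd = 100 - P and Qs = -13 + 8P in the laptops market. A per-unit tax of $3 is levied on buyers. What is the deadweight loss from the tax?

Deadweight loss = 4

Pre-tax equilibrium: P* = 113/9, Q* = 787/9.
Tax on buyers shifts demand to Qd = 100 − 1(P + 3) = 97 - P.
97 - P = -13 + 8P gives seller price Ps = 110/9; buyers pay Pb = 110/9 + 3 = 137/9.
New quantity: Q = 100 − 1(137/9) = 763/9.
DWL = ½ × 3 × (787/9 − 763/9) = 4.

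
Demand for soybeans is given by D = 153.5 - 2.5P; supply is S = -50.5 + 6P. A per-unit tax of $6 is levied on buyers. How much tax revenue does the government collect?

Tax revenue = 8457/17

Pre-tax equilibrium: P* = 24, Q* = 93.5.
Tax on buyers shifts demand to D = 153.5 − 2.5(P + 6) = 138.5 - 2.5P.
138.5 - 2.5P = -50.5 + 6P gives seller price Ps = 378/17; buyers pay Pb = 378/17 + 6 = 480/17.
New quantity: Q = 153.5 − 2.5(480/17) = 2819/34.
Revenue = 6 × 2819/34 = 8457/17.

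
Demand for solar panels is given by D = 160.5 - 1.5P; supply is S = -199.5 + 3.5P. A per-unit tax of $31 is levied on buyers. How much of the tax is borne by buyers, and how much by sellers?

Buyers bear $21.7, sellers bear $9.3

Pre-tax equilibrium: P* = 72, Q* = 52.5.
Tax on buyers shifts demand to D = 160.5 − 1.5(P + 31) = 114 - 1.5P.
114 - 1.5P = -199.5 + 3.5P gives seller price Ps = 62.7; buyers pay Pb = 62.7 + 31 = 93.7.
New quantity: Q = 160.5 − 1.5(93.7) = 19.95.
Buyer burden = 93.7 − 72 = 21.7; seller burden = 72 − 62.7 = 9.3.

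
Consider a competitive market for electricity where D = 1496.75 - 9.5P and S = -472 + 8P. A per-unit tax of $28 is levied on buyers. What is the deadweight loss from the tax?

Deadweight loss = 1702.4

Pre-tax equilibrium: P* = 112.5, Q* = 428.
Tax on buyers shifts demand to D = 1496.75 − 9.5(P + 28) = 1230.75 - 9.5P.
1230.75 - 9.5P = -472 + 8P gives seller price Ps = 97.3; buyers pay Pb = 97.3 + 28 = 125.3.
New quantity: Q = 1496.75 − 9.5(125.3) = 306.4.
DWL = ½ × 28 × (428 − 306.4) = 1702.4.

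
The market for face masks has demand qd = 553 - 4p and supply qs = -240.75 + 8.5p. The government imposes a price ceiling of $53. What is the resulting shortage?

Equilibrium price would be p* = 63.5, so the ceiling at 53 binds.
At p = 53: qd = 553 − 4(53) = 341, qs = -240.75 + 8.5(53) = 209.75.
Shortage = 341 − 209.75 = 131.25.

Shortage = 131.25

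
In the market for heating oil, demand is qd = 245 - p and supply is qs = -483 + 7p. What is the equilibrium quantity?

Set qd = qs: 245 - p = -483 + 7p.
728 = 8p, so p* = 91.
q* = 245 − 1(91) = 154.

q* = 154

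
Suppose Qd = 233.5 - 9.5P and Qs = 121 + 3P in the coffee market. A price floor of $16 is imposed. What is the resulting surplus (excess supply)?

Surplus = 87.5

Equilibrium price would be P* = 9, so the floor at 16 binds.
At P = 16: Qd = 81.5, Qs = 169.
Surplus = 169 − 81.5 = 87.5.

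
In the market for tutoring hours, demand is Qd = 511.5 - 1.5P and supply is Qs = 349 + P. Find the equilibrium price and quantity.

P* = 65, Q* = 414

Set Qd = Qs: 511.5 - 1.5P = 349 + P.
162.5 = 2.5P, so P* = 65.
Q* = 511.5 − 1.5(65) = 414.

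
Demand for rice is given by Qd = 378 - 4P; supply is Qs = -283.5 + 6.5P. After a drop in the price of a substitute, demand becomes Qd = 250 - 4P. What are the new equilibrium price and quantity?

P' = 1067/21, Q' = 982/21

Original equilibrium: P* = 63, Q* = 126.
New equilibrium: 250 - 4P = -283.5 + 6.5P, so 533.5 = 10.5P and P' = 1067/21; Q' = 250 − 4(1067/21) = 982/21.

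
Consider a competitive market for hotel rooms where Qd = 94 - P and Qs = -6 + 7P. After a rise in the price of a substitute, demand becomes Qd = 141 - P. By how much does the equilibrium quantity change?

ΔQ = 41.125

Original equilibrium: P* = 12.5, Q* = 81.5.
New equilibrium: 141 - P = -6 + 7P, so 147 = 8P and P' = 18.375; Q' = 141 − 1(18.375) = 122.625.
Change in quantity: 122.625 − 81.5 = 41.125.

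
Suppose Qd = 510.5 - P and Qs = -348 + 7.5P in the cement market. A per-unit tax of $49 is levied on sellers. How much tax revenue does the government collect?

Tax revenue = 610197/34

Pre-tax equilibrium: P* = 101, Q* = 409.5.
Tax on sellers shifts supply to Qs = -348 + 7.5(P − 49) = -715.5 + 7.5P.
510.5 - P = -715.5 + 7.5P gives buyer price Pb = 2452/17; sellers receive Ps = 2452/17 − 49 = 1619/17.
New quantity: Q = 510.5 − 1(2452/17) = 12453/34.
Revenue = 49 × 12453/34 = 610197/34.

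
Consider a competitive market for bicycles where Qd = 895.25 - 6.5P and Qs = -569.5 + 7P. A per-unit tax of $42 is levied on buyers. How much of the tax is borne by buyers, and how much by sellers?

Buyers bear 196/9, sellers bear 182/9

Pre-tax equilibrium: P* = 108.5, Q* = 190.
Tax on buyers shifts demand to Qd = 895.25 − 6.5(P + 42) = 622.25 - 6.5P.
622.25 - 6.5P = -569.5 + 7P gives seller price Ps = 1589/18; buyers pay Pb = 1589/18 + 42 = 2345/18.
New quantity: Q = 895.25 − 6.5(2345/18) = 436/9.
Buyer burden = 2345/18 − 108.5 = 196/9; seller burden = 108.5 − 1589/18 = 182/9.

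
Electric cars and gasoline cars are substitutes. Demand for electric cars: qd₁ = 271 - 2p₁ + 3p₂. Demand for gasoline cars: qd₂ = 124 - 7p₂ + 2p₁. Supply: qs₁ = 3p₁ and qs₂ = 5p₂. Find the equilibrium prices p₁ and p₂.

Market 1: 271 - 2p₁ + 3p₂ = 3p₁ → 5p₁ - 3p₂ = 271.
Market 2: 12p₂ - 2p₁ = 124.
Eliminating p₂: 12×(1) + 3×(2) gives 54p₁ = 3624, so p₁ = 604/9.
Back-substitute into (2): p₂ = (124 + 2×604/9) / 12 = 581/27.

p₁ = 604/9, p₂ = 581/27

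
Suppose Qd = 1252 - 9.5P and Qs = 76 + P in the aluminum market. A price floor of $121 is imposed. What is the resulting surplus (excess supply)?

Equilibrium price would be P* = 112, so the floor at 121 binds.
At P = 121: Qd = 102.5, Qs = 197.
Surplus = 197 − 102.5 = 94.5.

Surplus = 94.5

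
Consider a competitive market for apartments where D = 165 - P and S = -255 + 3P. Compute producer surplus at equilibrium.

Equilibrium: 165 - P = -255 + 3P gives P* = 105, Q* = 60.
Supply starts at P = 85 (where S = 0).
PS = ½(105 − 85)(60) = 600.

Producer surplus = 600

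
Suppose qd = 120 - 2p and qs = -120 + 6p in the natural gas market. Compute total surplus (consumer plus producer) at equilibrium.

Equilibrium: 120 - 2p = -120 + 6p gives p* = 30, q* = 60.
Demand choke price: p = 60; supply starts at p = 20.
CS = ½(60 − 30)(60) = 900; PS = ½(30 − 20)(60) = 300.

Total surplus = 1200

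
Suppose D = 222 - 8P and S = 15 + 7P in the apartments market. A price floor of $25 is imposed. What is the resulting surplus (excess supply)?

Equilibrium price would be P* = 13.8, so the floor at 25 binds.
At P = 25: D = 22, S = 190.
Surplus = 190 − 22 = 168.

Surplus = 168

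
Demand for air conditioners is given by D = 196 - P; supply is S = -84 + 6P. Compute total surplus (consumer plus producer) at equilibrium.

Total surplus = 14196

Equilibrium: 196 - P = -84 + 6P gives P* = 40, Q* = 156.
Demand choke price: P = 196; supply starts at P = 14.
CS = ½(196 − 40)(156) = 12168; PS = ½(40 − 14)(156) = 2028.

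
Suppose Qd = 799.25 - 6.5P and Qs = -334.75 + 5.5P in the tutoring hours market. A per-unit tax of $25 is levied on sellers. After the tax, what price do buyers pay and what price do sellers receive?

Pre-tax equilibrium: P* = 94.5, Q* = 185.
Tax on sellers shifts supply to Qs = -334.75 + 5.5(P − 25) = -472.25 + 5.5P.
799.25 - 6.5P = -472.25 + 5.5P gives buyer price Pb = 2543/24; sellers receive Ps = 2543/24 − 25 = 1943/24.
New quantity: Q = 799.25 − 6.5(2543/24) = 5305/48.

Buyers pay 2543/24, sellers receive 1943/24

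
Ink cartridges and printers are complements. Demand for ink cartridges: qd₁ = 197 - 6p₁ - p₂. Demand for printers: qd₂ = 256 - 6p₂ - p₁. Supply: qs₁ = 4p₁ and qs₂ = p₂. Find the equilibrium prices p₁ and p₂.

Market 1: 197 - 6p₁ - p₂ = 4p₁ → 10p₁ + p₂ = 197.
Market 2: 7p₂ + p₁ = 256.
Eliminating p₂: 7×(1) − 1×(2) gives 69p₁ = 1123, so p₁ = 1123/69.
Back-substitute into (2): p₂ = (256 − 1×1123/69) / 7 = 2363/69.

p₁ = 1123/69, p₂ = 2363/69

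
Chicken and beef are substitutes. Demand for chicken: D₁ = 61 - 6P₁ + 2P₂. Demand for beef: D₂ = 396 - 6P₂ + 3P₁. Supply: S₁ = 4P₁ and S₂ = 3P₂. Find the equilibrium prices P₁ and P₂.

Market 1: 61 - 6P₁ + 2P₂ = 4P₁ → 10P₁ - 2P₂ = 61.
Market 2: 9P₂ - 3P₁ = 396.
Eliminating P₂: 9×(1) + 2×(2) gives 84P₁ = 1341, so P₁ = 447/28.
Back-substitute into (2): P₂ = (396 + 3×447/28) / 9 = 1381/28.

P₁ = 447/28, P₂ = 1381/28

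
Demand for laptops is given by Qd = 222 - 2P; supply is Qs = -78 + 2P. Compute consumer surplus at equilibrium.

Equilibrium: 222 - 2P = -78 + 2P gives P* = 75, Q* = 72.
Demand choke price (Qd = 0): P = 111.
CS = ½(111 − 75)(72) = 1296.

Consumer surplus = 1296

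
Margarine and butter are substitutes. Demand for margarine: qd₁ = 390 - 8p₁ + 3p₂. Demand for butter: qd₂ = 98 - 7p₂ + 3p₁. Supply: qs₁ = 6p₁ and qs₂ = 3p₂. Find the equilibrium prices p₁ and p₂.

p₁ = 4194/131, p₂ = 2542/131

Market 1: 390 - 8p₁ + 3p₂ = 6p₁ → 14p₁ - 3p₂ = 390.
Market 2: 10p₂ - 3p₁ = 98.
Eliminating p₂: 10×(1) + 3×(2) gives 131p₁ = 4194, so p₁ = 4194/131.
Back-substitute into (2): p₂ = (98 + 3×4194/131) / 10 = 2542/131.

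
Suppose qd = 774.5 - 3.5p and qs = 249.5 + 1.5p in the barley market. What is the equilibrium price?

Set qd = qs: 774.5 - 3.5p = 249.5 + 1.5p.
525 = 5p, so p* = 105.
q* = 774.5 − 3.5(105) = 407.

p* = 105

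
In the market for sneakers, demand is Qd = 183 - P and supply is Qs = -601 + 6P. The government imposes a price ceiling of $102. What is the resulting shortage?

Shortage = 70

Equilibrium price would be P* = 112, so the ceiling at 102 binds.
At P = 102: Qd = 183 − 1(102) = 81, Qs = -601 + 6(102) = 11.
Shortage = 81 − 11 = 70.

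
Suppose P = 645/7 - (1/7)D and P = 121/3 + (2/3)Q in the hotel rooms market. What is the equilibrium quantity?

Set the two price expressions equal: 645/7 - (1/7)Q = 121/3 + (2/3)Q.
1088/21 = (17/21)Q, so Q* = 64.
P* = 645/7 − (1/7)(64) = 83.

Q* = 64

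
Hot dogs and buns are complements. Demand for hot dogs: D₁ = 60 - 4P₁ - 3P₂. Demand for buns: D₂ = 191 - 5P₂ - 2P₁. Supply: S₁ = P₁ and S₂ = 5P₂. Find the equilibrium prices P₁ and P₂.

Market 1: 60 - 4P₁ - 3P₂ = P₁ → 5P₁ + 3P₂ = 60.
Market 2: 10P₂ + 2P₁ = 191.
Eliminating P₂: 10×(1) − 3×(2) gives 44P₁ = 27, so P₁ = 27/44.
Back-substitute into (2): P₂ = (191 − 2×27/44) / 10 = 835/44.

P₁ = 27/44, P₂ = 835/44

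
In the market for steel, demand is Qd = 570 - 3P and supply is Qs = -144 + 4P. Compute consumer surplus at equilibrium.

Equilibrium: 570 - 3P = -144 + 4P gives P* = 102, Q* = 264.
Demand choke price (Qd = 0): P = 190.
CS = ½(190 − 102)(264) = 11616.

Consumer surplus = 11616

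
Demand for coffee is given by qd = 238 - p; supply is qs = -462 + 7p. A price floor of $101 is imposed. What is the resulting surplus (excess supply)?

Equilibrium price would be p* = 87.5, so the floor at 101 binds.
At p = 101: qd = 137, qs = 245.
Surplus = 245 − 137 = 108.

Surplus = 108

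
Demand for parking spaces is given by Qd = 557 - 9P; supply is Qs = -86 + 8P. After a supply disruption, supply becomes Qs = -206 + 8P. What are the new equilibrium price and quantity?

Original equilibrium: P* = 643/17, Q* = 3682/17.
New equilibrium: 557 - 9P = -206 + 8P, so 763 = 17P and P' = 763/17; Q' = 557 − 9(763/17) = 2602/17.

P' = 763/17, Q' = 2602/17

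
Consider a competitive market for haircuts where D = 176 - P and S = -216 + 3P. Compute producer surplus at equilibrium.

Producer surplus = 1014

Equilibrium: 176 - P = -216 + 3P gives P* = 98, Q* = 78.
Supply starts at P = 72 (where S = 0).
PS = ½(98 − 72)(78) = 1014.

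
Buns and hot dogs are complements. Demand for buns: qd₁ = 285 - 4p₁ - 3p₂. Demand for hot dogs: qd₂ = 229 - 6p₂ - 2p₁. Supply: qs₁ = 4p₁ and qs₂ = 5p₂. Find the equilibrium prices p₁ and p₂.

Market 1: 285 - 4p₁ - 3p₂ = 4p₁ → 8p₁ + 3p₂ = 285.
Market 2: 11p₂ + 2p₁ = 229.
Eliminating p₂: 11×(1) − 3×(2) gives 82p₁ = 2448, so p₁ = 1224/41.
Back-substitute into (2): p₂ = (229 − 2×1224/41) / 11 = 631/41.

p₁ = 1224/41, p₂ = 631/41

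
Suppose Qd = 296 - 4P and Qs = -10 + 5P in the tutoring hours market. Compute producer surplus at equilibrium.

Equilibrium: 296 - 4P = -10 + 5P gives P* = 34, Q* = 160.
Supply starts at P = 2 (where Qs = 0).
PS = ½(34 − 2)(160) = 2560.

Producer surplus = 2560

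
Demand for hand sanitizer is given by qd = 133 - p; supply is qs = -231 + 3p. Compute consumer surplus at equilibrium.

Equilibrium: 133 - p = -231 + 3p gives p* = 91, q* = 42.
Demand choke price (qd = 0): p = 133.
CS = ½(133 − 91)(42) = 882.

Consumer surplus = 882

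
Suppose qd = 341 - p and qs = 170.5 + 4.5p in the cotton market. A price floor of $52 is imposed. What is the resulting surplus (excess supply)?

Surplus = 115.5

Equilibrium price would be p* = 31, so the floor at 52 binds.
At p = 52: qd = 289, qs = 404.5.
Surplus = 404.5 − 289 = 115.5.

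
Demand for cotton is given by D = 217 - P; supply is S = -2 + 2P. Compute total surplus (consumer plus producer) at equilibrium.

Equilibrium: 217 - P = -2 + 2P gives P* = 73, Q* = 144.
Demand choke price: P = 217; supply starts at P = 1.
CS = ½(217 − 73)(144) = 10368; PS = ½(73 − 1)(144) = 5184.

Total surplus = 15552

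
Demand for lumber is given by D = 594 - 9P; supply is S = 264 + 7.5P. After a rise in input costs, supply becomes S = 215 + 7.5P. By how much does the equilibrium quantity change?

Original equilibrium: P* = 20, Q* = 414.
New equilibrium: 594 - 9P = 215 + 7.5P, so 379 = 16.5P and P' = 758/33; Q' = 594 − 9(758/33) = 4260/11.
Change in quantity: 4260/11 − 414 = -294/11.

ΔQ = -294/11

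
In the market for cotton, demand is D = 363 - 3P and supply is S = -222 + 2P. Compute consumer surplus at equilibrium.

Consumer surplus = 24

Equilibrium: 363 - 3P = -222 + 2P gives P* = 117, Q* = 12.
Demand choke price (D = 0): P = 121.
CS = ½(121 − 117)(12) = 24.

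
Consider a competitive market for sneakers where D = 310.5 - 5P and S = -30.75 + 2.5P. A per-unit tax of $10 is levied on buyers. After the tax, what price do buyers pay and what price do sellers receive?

Pre-tax equilibrium: P* = 45.5, Q* = 83.
Tax on buyers shifts demand to D = 310.5 − 5(P + 10) = 260.5 - 5P.
260.5 - 5P = -30.75 + 2.5P gives seller price Ps = 233/6; buyers pay Pb = 233/6 + 10 = 293/6.
New quantity: Q = 310.5 − 5(293/6) = 199/3.

Buyers pay 293/6, sellers receive 233/6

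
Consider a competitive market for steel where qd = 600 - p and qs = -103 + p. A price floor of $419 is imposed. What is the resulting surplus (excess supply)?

Surplus = 135

Equilibrium price would be p* = 351.5, so the floor at 419 binds.
At p = 419: qd = 181, qs = 316.
Surplus = 316 − 181 = 135.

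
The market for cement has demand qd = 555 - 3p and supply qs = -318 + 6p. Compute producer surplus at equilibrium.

Equilibrium: 555 - 3p = -318 + 6p gives p* = 97, q* = 264.
Supply starts at p = 53 (where qs = 0).
PS = ½(97 − 53)(264) = 5808.

Producer surplus = 5808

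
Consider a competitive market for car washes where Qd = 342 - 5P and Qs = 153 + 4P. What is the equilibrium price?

Set Qd = Qs: 342 - 5P = 153 + 4P.
189 = 9P, so P* = 21.
Q* = 342 − 5(21) = 237.

P* = 21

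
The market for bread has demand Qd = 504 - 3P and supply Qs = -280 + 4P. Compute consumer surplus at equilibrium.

Consumer surplus = 4704

Equilibrium: 504 - 3P = -280 + 4P gives P* = 112, Q* = 168.
Demand choke price (Qd = 0): P = 168.
CS = ½(168 − 112)(168) = 4704.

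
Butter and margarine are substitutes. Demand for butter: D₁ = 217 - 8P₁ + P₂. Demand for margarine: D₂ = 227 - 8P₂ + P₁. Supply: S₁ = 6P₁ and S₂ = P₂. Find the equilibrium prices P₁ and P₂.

Market 1: 217 - 8P₁ + P₂ = 6P₁ → 14P₁ - P₂ = 217.
Market 2: 9P₂ - P₁ = 227.
Eliminating P₂: 9×(1) + 1×(2) gives 125P₁ = 2180, so P₁ = 17.44.
Back-substitute into (2): P₂ = (227 + 1×17.44) / 9 = 27.16.

P₁ = 17.44, P₂ = 27.16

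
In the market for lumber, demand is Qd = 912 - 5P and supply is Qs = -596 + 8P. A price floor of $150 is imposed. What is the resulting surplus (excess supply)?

Equilibrium price would be P* = 116, so the floor at 150 binds.
At P = 150: Qd = 162, Qs = 604.
Surplus = 604 − 162 = 442.

Surplus = 442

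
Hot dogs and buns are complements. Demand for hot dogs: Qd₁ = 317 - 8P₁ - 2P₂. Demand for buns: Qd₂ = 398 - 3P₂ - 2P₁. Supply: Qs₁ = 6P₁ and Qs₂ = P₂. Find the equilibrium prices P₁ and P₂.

Market 1: 317 - 8P₁ - 2P₂ = 6P₁ → 14P₁ + 2P₂ = 317.
Market 2: 4P₂ + 2P₁ = 398.
Eliminating P₂: 4×(1) − 2×(2) gives 52P₁ = 472, so P₁ = 118/13.
Back-substitute into (2): P₂ = (398 − 2×118/13) / 4 = 2469/26.

P₁ = 118/13, P₂ = 2469/26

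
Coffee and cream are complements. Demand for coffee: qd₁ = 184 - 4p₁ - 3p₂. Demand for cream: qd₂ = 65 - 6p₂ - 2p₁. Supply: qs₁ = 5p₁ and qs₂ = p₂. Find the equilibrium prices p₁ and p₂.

p₁ = 1093/57, p₂ = 217/57

Market 1: 184 - 4p₁ - 3p₂ = 5p₁ → 9p₁ + 3p₂ = 184.
Market 2: 7p₂ + 2p₁ = 65.
Eliminating p₂: 7×(1) − 3×(2) gives 57p₁ = 1093, so p₁ = 1093/57.
Back-substitute into (2): p₂ = (65 − 2×1093/57) / 7 = 217/57.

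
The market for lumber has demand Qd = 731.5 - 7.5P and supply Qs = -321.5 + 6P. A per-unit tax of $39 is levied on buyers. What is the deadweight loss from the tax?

Deadweight loss = 2535

Pre-tax equilibrium: P* = 78, Q* = 146.5.
Tax on buyers shifts demand to Qd = 731.5 − 7.5(P + 39) = 439 - 7.5P.
439 - 7.5P = -321.5 + 6P gives seller price Ps = 169/3; buyers pay Pb = 169/3 + 39 = 286/3.
New quantity: Q = 731.5 − 7.5(286/3) = 16.5.
DWL = ½ × 39 × (146.5 − 16.5) = 2535.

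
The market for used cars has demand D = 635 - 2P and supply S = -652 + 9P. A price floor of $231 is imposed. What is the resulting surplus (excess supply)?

Equilibrium price would be P* = 117, so the floor at 231 binds.
At P = 231: D = 173, S = 1427.
Surplus = 1427 − 173 = 1254.

Surplus = 1254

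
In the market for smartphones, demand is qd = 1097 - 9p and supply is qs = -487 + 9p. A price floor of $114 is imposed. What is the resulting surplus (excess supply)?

Surplus = 468

Equilibrium price would be p* = 88, so the floor at 114 binds.
At p = 114: qd = 71, qs = 539.
Surplus = 539 − 71 = 468.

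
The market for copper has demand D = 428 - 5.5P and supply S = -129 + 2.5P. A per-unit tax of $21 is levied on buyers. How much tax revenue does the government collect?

Tax revenue = 188.34375

Pre-tax equilibrium: P* = 69.625, Q* = 45.0625.
Tax on buyers shifts demand to D = 428 − 5.5(P + 21) = 312.5 - 5.5P.
312.5 - 5.5P = -129 + 2.5P gives seller price Ps = 55.1875; buyers pay Pb = 55.1875 + 21 = 76.1875.
New quantity: Q = 428 − 5.5(76.1875) = 8.96875.
Revenue = 21 × 8.96875 = 188.34375.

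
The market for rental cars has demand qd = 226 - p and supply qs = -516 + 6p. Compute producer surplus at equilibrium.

Producer surplus = 1200

Equilibrium: 226 - p = -516 + 6p gives p* = 106, q* = 120.
Supply starts at p = 86 (where qs = 0).
PS = ½(106 − 86)(120) = 1200.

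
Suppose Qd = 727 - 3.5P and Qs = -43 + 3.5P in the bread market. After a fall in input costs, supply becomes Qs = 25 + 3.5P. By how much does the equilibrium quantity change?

ΔQ = 34

Original equilibrium: P* = 110, Q* = 342.
New equilibrium: 727 - 3.5P = 25 + 3.5P, so 702 = 7P and P' = 702/7; Q' = 727 − 3.5(702/7) = 376.
Change in quantity: 376 − 342 = 34.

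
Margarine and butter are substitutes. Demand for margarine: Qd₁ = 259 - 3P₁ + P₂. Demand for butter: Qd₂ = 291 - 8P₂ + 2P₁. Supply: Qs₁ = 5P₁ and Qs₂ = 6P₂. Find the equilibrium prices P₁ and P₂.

Market 1: 259 - 3P₁ + P₂ = 5P₁ → 8P₁ - P₂ = 259.
Market 2: 14P₂ - 2P₁ = 291.
Eliminating P₂: 14×(1) + 1×(2) gives 110P₁ = 3917, so P₁ = 3917/110.
Back-substitute into (2): P₂ = (291 + 2×3917/110) / 14 = 1423/55.

P₁ = 3917/110, P₂ = 1423/55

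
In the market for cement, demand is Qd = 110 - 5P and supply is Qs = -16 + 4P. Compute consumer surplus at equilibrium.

Consumer surplus = 160

Equilibrium: 110 - 5P = -16 + 4P gives P* = 14, Q* = 40.
Demand choke price (Qd = 0): P = 22.
CS = ½(22 − 14)(40) = 160.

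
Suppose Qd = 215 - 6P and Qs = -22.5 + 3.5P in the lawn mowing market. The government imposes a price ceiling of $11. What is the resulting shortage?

Shortage = 133

Equilibrium price would be P* = 25, so the ceiling at 11 binds.
At P = 11: Qd = 215 − 6(11) = 149, Qs = -22.5 + 3.5(11) = 16.
Shortage = 149 − 16 = 133.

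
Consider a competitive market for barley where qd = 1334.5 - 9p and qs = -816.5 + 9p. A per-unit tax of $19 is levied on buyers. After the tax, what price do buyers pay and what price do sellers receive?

Buyers pay $129, sellers receive $110

Pre-tax equilibrium: p* = 119.5, q* = 259.
Tax on buyers shifts demand to qd = 1334.5 − 9(p + 19) = 1163.5 - 9p.
1163.5 - 9p = -816.5 + 9p gives seller price ps = 110; buyers pay pb = 110 + 19 = 129.
New quantity: q = 1334.5 − 9(129) = 173.5.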